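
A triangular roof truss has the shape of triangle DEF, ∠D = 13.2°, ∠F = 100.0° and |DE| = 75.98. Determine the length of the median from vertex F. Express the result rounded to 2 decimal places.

m_F ≈ 35.02

The third angle is ∠E = 180° − ∠F − ∠D = 66.80°.
Law of sines: |EF| = |DE|·sin D/sin F ≈ 17.618.
Law of sines: |FD| = |DE|·sin E/sin F ≈ 70.913.
Median from F: ½√(2·|EF|² + 2·|FD|² − |DE|²) ≈ 35.019.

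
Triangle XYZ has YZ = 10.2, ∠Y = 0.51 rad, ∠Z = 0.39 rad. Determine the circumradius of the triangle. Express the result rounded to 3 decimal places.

The third angle is ∠X = π − ∠Y − ∠Z = 2.242 rad.
Law of sines: ZX = YZ·sin Y/sin X ≈ 6.3567.
Law of sines: XY = YZ·sin Z/sin X ≈ 4.9506.
Circumradius = YZ/(2 sin X) ≈ 6.5107.

6.511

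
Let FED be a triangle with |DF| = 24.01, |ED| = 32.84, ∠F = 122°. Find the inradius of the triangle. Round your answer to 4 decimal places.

r ≈ 3.7996

Law of sines: sin E = |DF|·sin F/|ED| ≈ 0.62003.
Since |ED| ≥ |DF|, only the acute value applies: ∠E ≈ 38.32°.
Then ∠D = 180° − ∠F − ∠E ≈ 19.68°.
Law of sines gives |FE| = |ED|·sin D/sin F ≈ 13.042.
Area = ½·|ED|·|DF|·sin D ≈ 132.78.
Semiperimeter s = (32.84+24.01+13.042)/2 = 34.946.
Inradius = area/s = 132.78/34.946 ≈ 3.7996.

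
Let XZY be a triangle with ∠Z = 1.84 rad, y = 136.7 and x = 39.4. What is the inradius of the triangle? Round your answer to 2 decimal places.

15.82

By the law of cosines, z² = y² + x² − 2·y·x·cos Z = 23104, so z ≈ 152.
Area = ½·y·x·sin Z ≈ 2596.
Semiperimeter s = (39.4+152+136.7)/2 = 164.05.
Inradius = area/s = 2596/164.05 ≈ 15.824.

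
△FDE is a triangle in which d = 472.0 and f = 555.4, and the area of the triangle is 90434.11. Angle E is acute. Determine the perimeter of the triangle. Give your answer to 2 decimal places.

From area = ½·f·d·sin E, we get sin E = 2·area/(f·d) ≈ 0.68994.
Taking the acute solution, ∠E ≈ 43.63°.
Law of cosines then gives e ≈ 389.53.
Perimeter = 555.4 + 472 + 389.53 = 1416.9.

perimeter ≈ 1416.93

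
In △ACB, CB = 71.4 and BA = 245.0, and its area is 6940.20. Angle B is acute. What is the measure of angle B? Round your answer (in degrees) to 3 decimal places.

From area = ½·CB·BA·sin B, we get sin B = 2·area/(CB·BA) ≈ 0.79348.
Taking the acute solution, ∠B ≈ 52.51°.

∠B ≈ 52.512°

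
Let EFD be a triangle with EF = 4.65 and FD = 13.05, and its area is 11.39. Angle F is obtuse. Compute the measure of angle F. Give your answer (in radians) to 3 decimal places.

2.757

From area = ½·EF·FD·sin F, we get sin F = 2·area/(EF·FD) ≈ 0.37540.
Taking the obtuse solution, ∠F ≈ 2.757 rad.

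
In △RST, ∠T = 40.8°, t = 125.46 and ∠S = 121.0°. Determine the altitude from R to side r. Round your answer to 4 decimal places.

The third angle is ∠R = 180° − ∠S − ∠T = 18.20°.
Law of sines: r = t·sin R/sin T ≈ 59.97.
Law of sines: s = t·sin S/sin T ≈ 164.58.
Area = ½·t·r·sin S ≈ 3224.6.
The altitude from R has length 2·area/r ≈ 107.54.

107.5402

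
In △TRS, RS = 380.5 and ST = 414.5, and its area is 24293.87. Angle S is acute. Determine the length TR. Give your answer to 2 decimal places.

From area = ½·RS·ST·sin S, we get sin S = 2·area/(RS·ST) ≈ 0.30807.
Taking the acute solution, ∠S ≈ 17.94°.
Law of cosines then gives TR ≈ 128.44.

128.44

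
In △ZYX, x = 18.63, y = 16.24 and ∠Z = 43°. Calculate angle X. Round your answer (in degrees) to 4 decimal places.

By the law of cosines, z² = y² + x² − 2·y·x·cos Z = 168.27, so z ≈ 12.972.
Law of cosines again: cos X = (z² + y² − x²)/(2·z·y) ≈ 0.20158, so ∠X ≈ 78.37°.

78.3706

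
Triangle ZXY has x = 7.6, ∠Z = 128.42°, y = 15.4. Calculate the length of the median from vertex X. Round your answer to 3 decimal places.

18.009

By the law of cosines, z² = x² + y² − 2·x·y·cos Z = 440.38, so z ≈ 20.985.
Median from X: ½√(2·y² + 2·z² − x²) ≈ 18.009.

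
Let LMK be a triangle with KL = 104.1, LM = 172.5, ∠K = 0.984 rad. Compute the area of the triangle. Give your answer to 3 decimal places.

area ≈ 8962.319

Law of sines: sin M = KL·sin K/LM ≈ 0.50253.
Since LM ≥ KL, only the acute value applies: ∠M ≈ 0.527 rad.
Then ∠L = π − ∠K − ∠M ≈ 1.631 rad.
Law of sines gives MK = LM·sin L/sin K ≈ 206.78.
Area = ½·LM·KL·sin L ≈ 8962.3.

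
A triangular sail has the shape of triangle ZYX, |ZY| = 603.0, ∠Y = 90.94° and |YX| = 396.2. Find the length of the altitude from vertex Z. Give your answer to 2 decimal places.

h_Z ≈ 602.92

By the law of cosines, |XZ|² = |ZY|² + |YX|² − 2·|ZY|·|YX|·cos Y = 5.2842e+05, so |XZ| ≈ 726.93.
Area = ½·|ZY|·|YX|·sin Y ≈ 1.1944e+05.
The altitude from Z has length 2·area/|YX| ≈ 602.92.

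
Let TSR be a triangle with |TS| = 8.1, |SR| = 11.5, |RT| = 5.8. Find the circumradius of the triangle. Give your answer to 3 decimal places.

6.141

By the law of cosines, cos T = (|RT|² + |TS|² − |SR|²) / (2·|RT|·|TS|) ≈ -0.35121, so ∠T ≈ 110.56°.
Circumradius = |SR|/(2 sin T) ≈ 6.1412.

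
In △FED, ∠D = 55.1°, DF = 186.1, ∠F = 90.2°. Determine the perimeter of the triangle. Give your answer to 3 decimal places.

perimeter ≈ 781.114

The third angle is ∠E = 180° − ∠D − ∠F = 34.70°.
Law of sines: ED = DF·sin F/sin E ≈ 326.9.
Law of sines: FE = DF·sin D/sin E ≈ 268.11.
Semiperimeter s = (326.9+186.1+268.11)/2 = 390.56.
Perimeter = 326.9 + 186.1 + 268.11 = 781.11.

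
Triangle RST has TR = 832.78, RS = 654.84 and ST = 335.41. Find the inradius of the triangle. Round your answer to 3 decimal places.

Semiperimeter s = (335.41 + 832.78 + 654.84)/2 = 911.52.
Heron's formula: area = √(911.52·576.11·78.735·256.68) ≈ 1.0302e+05.
Inradius = area/s = 1.0302e+05/911.52 ≈ 113.02.

r ≈ 113.017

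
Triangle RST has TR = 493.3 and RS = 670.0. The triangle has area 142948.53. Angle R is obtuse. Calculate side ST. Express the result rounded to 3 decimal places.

From area = ½·TR·RS·sin R, we get sin R = 2·area/(TR·RS) ≈ 0.86502.
Taking the obtuse solution, ∠R ≈ 120.12°.
Law of cosines then gives ST ≈ 1011.9.

1011.884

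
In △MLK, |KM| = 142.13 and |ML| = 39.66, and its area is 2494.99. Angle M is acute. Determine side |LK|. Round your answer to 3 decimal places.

From area = ½·|KM|·|ML|·sin M, we get sin M = 2·area/(|KM|·|ML|) ≈ 0.88524.
Taking the acute solution, ∠M ≈ 62.28°.
Law of cosines then gives |LK| ≈ 128.57.

128.569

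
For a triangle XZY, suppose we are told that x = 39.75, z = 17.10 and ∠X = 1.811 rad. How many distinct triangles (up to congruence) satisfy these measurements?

z·sin X = 17.10·sin(1.811 rad) ≈ 16.61.
Since ∠X is not acute, a triangle exists only if x > z; here x > z, so there is exactly one triangle.

1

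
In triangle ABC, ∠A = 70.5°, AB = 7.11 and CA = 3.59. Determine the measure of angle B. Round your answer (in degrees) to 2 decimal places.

∠B ≈ 29.79°

By the law of cosines, BC² = CA² + AB² − 2·CA·AB·cos A = 46.399, so BC ≈ 6.8117.
Law of cosines again: cos B = (AB² + BC² − CA²)/(2·AB·BC) ≈ 0.86786, so ∠B ≈ 29.79°.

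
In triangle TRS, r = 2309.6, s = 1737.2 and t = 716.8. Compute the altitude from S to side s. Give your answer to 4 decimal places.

494.5995

Semiperimeter p = (716.8 + 2309.6 + 1737.2)/2 = 2381.8.
Heron's formula: area = √(2381.8·1665·72.2·644.6) ≈ 4.2961e+05.
The altitude from S has length 2·area/s ≈ 494.6.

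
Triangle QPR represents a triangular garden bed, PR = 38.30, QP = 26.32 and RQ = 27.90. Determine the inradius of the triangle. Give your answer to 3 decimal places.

r ≈ 7.937

Semiperimeter s = (38.3 + 27.9 + 26.32)/2 = 46.26.
Heron's formula: area = √(46.26·7.96·18.36·19.94) ≈ 367.16.
Inradius = area/s = 367.16/46.26 ≈ 7.9369.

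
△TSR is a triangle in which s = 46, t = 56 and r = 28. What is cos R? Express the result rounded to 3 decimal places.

By the law of cosines, cos R = (t² + s² − r²) / (2·t·s) ≈ 0.86724, so ∠R ≈ 29.86°.

0.867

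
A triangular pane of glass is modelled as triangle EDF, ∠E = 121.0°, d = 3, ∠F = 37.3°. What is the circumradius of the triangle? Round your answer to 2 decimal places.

The third angle is ∠D = 180° − ∠F − ∠E = 21.70°.
Law of sines: e = d·sin E/sin D ≈ 6.9548.
Law of sines: f = d·sin F/sin D ≈ 4.9168.
Circumradius = d/(2 sin D) ≈ 4.0568.

4.06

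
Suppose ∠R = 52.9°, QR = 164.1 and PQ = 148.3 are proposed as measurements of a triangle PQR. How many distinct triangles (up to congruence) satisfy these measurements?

2

QR·sin R = 164.1·sin(52.9°) ≈ 130.9.
Since QR sin R < PQ < QR (130.9 < 148.3 < 164.1), two triangles exist.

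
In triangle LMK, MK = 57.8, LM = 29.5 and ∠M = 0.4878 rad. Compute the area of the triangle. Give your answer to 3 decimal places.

399.576

Area = ½·LM·MK·sin M ≈ 399.58.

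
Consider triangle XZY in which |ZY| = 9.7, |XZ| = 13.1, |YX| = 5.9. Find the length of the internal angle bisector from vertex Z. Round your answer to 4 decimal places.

By the law of cosines, cos Z = (|XZ|² + |ZY|² − |YX|²) / (2·|XZ|·|ZY|) ≈ 0.90851, so ∠Z ≈ 24.70°.
The bisector from Z has length 2·|XZ|·|ZY|·cos(∠Z/2)/(|XZ|+|ZY|) ≈ 10.889.

t_Z ≈ 10.8886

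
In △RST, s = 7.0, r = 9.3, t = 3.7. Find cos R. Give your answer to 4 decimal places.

By the law of cosines, cos R = (s² + t² − r²) / (2·s·t) ≈ -0.45946, so ∠R ≈ 117.35°.

-0.4595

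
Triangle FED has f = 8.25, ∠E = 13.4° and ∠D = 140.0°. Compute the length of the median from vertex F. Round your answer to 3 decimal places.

The third angle is ∠F = 180° − ∠E − ∠D = 26.60°.
Law of sines: e = f·sin E/sin F ≈ 4.27.
Law of sines: d = f·sin D/sin F ≈ 11.843.
Median from F: ½√(2·e² + 2·d² − f²) ≈ 7.8889.

m_F ≈ 7.889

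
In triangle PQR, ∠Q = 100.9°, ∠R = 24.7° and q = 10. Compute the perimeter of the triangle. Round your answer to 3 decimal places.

The third angle is ∠P = 180° − ∠Q − ∠R = 54.40°.
Law of sines: p = q·sin P/sin Q ≈ 8.2804.
Law of sines: r = q·sin R/sin Q ≈ 4.2554.
Semiperimeter s = (8.2804+10+4.2554)/2 = 11.268.
Perimeter = 8.2804 + 10 + 4.2554 = 22.536.

perimeter ≈ 22.536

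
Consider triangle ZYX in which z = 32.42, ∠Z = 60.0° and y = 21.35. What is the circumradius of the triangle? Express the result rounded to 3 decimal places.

Law of sines: sin Y = y·sin Z/z ≈ 0.57032.
Since z ≥ y, only the acute value applies: ∠Y ≈ 34.77°.
Then ∠X = 180° − ∠Z − ∠Y ≈ 85.23°.
Law of sines gives x = z·sin X/sin Z ≈ 37.306.
Circumradius = z/(2 sin Z) ≈ 18.718.

R ≈ 18.718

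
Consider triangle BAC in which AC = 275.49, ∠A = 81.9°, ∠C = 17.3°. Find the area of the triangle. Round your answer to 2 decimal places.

The third angle is ∠B = 180° − ∠A − ∠C = 80.80°.
Law of sines: CB = AC·sin A/sin B ≈ 276.3.
Law of sines: BA = AC·sin C/sin B ≈ 82.991.
Area = ½·AC·CB·sin C ≈ 11318.

area ≈ 11317.60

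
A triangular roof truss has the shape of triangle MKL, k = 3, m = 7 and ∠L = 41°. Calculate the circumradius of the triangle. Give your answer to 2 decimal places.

By the law of cosines, l² = m² + k² − 2·m·k·cos L = 26.302, so l ≈ 5.1286.
Area = ½·m·k·sin L ≈ 6.8886.
Circumradius = l/(2 sin L) ≈ 3.9086.

3.91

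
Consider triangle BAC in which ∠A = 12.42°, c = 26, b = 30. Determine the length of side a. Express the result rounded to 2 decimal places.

By the law of cosines, a² = c² + b² − 2·c·b·cos A = 52.508, so a ≈ 7.2463.

7.25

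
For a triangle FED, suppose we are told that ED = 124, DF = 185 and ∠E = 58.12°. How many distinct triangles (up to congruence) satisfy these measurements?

ED·sin E = 124·sin(58.12°) ≈ 105.3.
Since DF ≥ ED, exactly one triangle exists.

1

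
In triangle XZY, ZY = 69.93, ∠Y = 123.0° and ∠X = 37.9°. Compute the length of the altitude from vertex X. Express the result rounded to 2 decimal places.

31.24

The third angle is ∠Z = 180° − ∠Y − ∠X = 19.10°.
Law of sines: YX = ZY·sin Z/sin X ≈ 37.25.
Law of sines: XZ = ZY·sin Y/sin X ≈ 95.474.
Area = ½·ZY·YX·sin Y ≈ 1092.3.
The altitude from X has length 2·area/ZY ≈ 31.241.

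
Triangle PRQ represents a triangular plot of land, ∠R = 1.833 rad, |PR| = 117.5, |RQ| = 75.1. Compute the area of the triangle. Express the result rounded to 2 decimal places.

Area = ½·|PR|·|RQ|·sin R ≈ 4261.3.

area ≈ 4261.32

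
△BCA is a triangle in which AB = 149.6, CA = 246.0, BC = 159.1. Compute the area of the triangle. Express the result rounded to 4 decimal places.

Semiperimeter s = (246 + 149.6 + 159.1)/2 = 277.35.
Heron's formula: area = √(277.35·31.35·127.75·118.25) ≈ 11461.

area ≈ 11460.7724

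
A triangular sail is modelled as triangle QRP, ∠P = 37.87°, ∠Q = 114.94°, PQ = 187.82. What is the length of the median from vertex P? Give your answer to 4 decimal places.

The third angle is ∠R = 180° − ∠P − ∠Q = 27.19°.
Law of sines: RP = PQ·sin Q/sin R ≈ 372.71.
Law of sines: QR = PQ·sin P/sin R ≈ 252.32.
Median from P: ½√(2·RP² + 2·PQ² − QR²) ≈ 266.79.

m_P ≈ 266.7895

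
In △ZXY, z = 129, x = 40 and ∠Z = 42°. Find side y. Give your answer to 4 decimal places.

Law of sines: sin X = x·sin Z/z ≈ 0.20748.
Since z ≥ x, only the acute value applies: ∠X ≈ 11.97°.
Then ∠Y = 180° − ∠Z − ∠X ≈ 126.03°.
Law of sines gives y = z·sin Y/sin Z ≈ 155.92.

155.9186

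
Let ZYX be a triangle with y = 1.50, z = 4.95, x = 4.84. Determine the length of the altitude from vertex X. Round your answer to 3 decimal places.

h_X ≈ 1.495

Semiperimeter s = (4.95 + 1.5 + 4.84)/2 = 5.645.
Heron's formula: area = √(5.645·0.695·4.145·0.805) ≈ 3.6181.
The altitude from X has length 2·area/x ≈ 1.4951.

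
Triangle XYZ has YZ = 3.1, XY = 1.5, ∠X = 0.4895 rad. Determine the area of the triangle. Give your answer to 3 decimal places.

1.531

Law of sines: sin Z = XY·sin X/YZ ≈ 0.22751.
Since YZ ≥ XY, only the acute value applies: ∠Z ≈ 0.2295 rad.
Then ∠Y = π − ∠X − ∠Z ≈ 2.4226 rad.
Law of sines gives ZX = YZ·sin Y/sin X ≈ 4.3426.
Area = ½·YZ·XY·sin Y ≈ 1.5314.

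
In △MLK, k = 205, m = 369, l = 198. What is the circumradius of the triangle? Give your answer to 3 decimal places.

By the law of cosines, cos M = (l² + k² − m²) / (2·l·k) ≈ -0.67667, so ∠M ≈ 132.58°.
Circumradius = m/(2 sin M) ≈ 250.58.

R ≈ 250.582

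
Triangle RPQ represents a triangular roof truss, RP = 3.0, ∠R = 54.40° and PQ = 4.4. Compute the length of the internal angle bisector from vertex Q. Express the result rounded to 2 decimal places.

Law of sines: sin Q = RP·sin R/PQ ≈ 0.55439.
Since PQ ≥ RP, only the acute value applies: ∠Q ≈ 33.67°.
Then ∠P = 180° − ∠R − ∠Q ≈ 91.93°.
Law of sines gives QR = PQ·sin P/sin R ≈ 5.4083.
The bisector from Q has length 2·PQ·QR·cos(∠Q/2)/(PQ+QR) ≈ 4.6444.

t_Q ≈ 4.64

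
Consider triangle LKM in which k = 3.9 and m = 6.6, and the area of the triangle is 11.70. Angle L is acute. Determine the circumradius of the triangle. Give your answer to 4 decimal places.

R ≈ 3.3601

From area = ½·k·m·sin L, we get sin L = 2·area/(k·m) ≈ 0.90909.
Taking the acute solution, ∠L ≈ 65.38°.
Law of cosines then gives l ≈ 6.1093.
Circumradius = l/(2 sin L) ≈ 3.3601.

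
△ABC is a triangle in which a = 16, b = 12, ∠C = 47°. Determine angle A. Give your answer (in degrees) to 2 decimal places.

By the law of cosines, c² = a² + b² − 2·a·b·cos C = 138.11, so c ≈ 11.752.
Law of cosines again: cos A = (b² + c² − a²)/(2·b·c) ≈ 0.09258, so ∠A ≈ 84.69°.

∠A ≈ 84.69°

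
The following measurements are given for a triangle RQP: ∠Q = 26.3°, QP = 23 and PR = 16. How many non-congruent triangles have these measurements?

2

QP·sin Q = 23·sin(26.3°) ≈ 10.19.
Since QP sin Q < PR < QP (10.19 < 16 < 23), two triangles exist.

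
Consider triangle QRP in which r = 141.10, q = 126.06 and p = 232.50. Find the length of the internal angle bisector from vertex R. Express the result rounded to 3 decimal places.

t_R ≈ 157.386

By the law of cosines, cos R = (p² + q² − r²) / (2·p·q) ≈ 0.85363, so ∠R ≈ 31.39°.
The bisector from R has length 2·p·q·cos(∠R/2)/(p+q) ≈ 157.39.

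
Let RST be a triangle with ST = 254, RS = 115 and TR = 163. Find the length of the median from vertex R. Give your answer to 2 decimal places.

Median from R: ½√(2·TR² + 2·RS² − ST²) ≈ 61.384.

61.38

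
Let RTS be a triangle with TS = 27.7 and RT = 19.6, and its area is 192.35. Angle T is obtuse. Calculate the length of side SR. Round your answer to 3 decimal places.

43.791

From area = ½·RT·TS·sin T, we get sin T = 2·area/(RT·TS) ≈ 0.70858.
Taking the obtuse solution, ∠T ≈ 134.88°.
Law of cosines then gives SR ≈ 43.791.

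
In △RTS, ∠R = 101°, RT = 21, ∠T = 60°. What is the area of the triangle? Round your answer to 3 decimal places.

The third angle is ∠S = 180° − ∠R − ∠T = 19.00°.
Law of sines: TS = RT·sin R/sin S ≈ 63.318.
Law of sines: SR = RT·sin T/sin S ≈ 55.861.
Area = ½·RT·TS·sin T ≈ 575.76.

575.763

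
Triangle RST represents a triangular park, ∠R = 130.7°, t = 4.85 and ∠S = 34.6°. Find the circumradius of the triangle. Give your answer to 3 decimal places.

The third angle is ∠T = 180° − ∠R − ∠S = 14.70°.
Law of sines: r = t·sin R/sin T ≈ 14.49.
Law of sines: s = t·sin S/sin T ≈ 10.853.
Circumradius = t/(2 sin T) ≈ 9.5564.

9.556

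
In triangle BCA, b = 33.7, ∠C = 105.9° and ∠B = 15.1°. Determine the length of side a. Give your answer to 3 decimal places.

110.887

The third angle is ∠A = 180° − ∠B − ∠C = 59.00°.
Law of sines: a = b·sin A/sin B ≈ 110.89.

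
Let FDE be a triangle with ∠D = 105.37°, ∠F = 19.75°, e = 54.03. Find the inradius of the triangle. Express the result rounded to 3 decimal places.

8.304

The third angle is ∠E = 180° − ∠F − ∠D = 54.88°.
Law of sines: f = e·sin F/sin E ≈ 22.321.
Law of sines: d = e·sin D/sin E ≈ 63.693.
Area = ½·e·f·sin D ≈ 581.44.
Semiperimeter s = (22.321+63.693+54.03)/2 = 70.022.
Inradius = area/s = 581.44/70.022 ≈ 8.3037.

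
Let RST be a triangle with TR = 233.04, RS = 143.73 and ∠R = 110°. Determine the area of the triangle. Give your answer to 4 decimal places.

area ≈ 15737.4266

Area = ½·TR·RS·sin R ≈ 15737.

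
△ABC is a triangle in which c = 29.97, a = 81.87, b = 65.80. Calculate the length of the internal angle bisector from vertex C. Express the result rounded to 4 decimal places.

By the law of cosines, cos C = (a² + b² − c²) / (2·a·b) ≈ 0.94060, so ∠C ≈ 19.85°.
The bisector from C has length 2·a·b·cos(∠C/2)/(a+b) ≈ 71.869.

71.8690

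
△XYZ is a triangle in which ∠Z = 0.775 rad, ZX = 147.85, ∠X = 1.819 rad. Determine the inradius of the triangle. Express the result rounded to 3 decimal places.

The third angle is ∠Y = π − ∠Z − ∠X = 0.548 rad.
Law of sines: YZ = ZX·sin X/sin Y ≈ 275.28.
Law of sines: XY = ZX·sin Z/sin Y ≈ 198.71.
Area = ½·ZX·YZ·sin Z ≈ 14239.
Semiperimeter s = (275.28+147.85+198.71)/2 = 310.92.
Inradius = area/s = 14239/310.92 ≈ 45.797.

r ≈ 45.797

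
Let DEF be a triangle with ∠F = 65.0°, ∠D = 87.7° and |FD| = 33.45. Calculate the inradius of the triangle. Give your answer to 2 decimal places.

r ≈ 12.81

The third angle is ∠E = 180° − ∠F − ∠D = 27.30°.
Law of sines: |EF| = |FD|·sin D/sin E ≈ 72.873.
Law of sines: |DE| = |FD|·sin F/sin E ≈ 66.098.
Area = ½·|FD|·|EF|·sin F ≈ 1104.6.
Semiperimeter s = (72.873+33.45+66.098)/2 = 86.211.
Inradius = area/s = 1104.6/86.211 ≈ 12.813.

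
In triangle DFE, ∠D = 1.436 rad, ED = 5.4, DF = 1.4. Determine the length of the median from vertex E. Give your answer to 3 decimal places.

By the law of cosines, FE² = ED² + DF² − 2·ED·DF·cos D = 29.088, so FE ≈ 5.3933.
Median from E: ½√(2·FE² + 2·ED² − DF²) ≈ 5.3511.

5.351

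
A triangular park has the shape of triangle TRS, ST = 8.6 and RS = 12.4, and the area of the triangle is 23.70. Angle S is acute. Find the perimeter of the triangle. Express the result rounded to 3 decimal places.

27.055

From area = ½·RS·ST·sin S, we get sin S = 2·area/(RS·ST) ≈ 0.44449.
Taking the acute solution, ∠S ≈ 26.39°.
Law of cosines then gives TR ≈ 6.0553.
Perimeter = 12.4 + 8.6 + 6.0553 = 27.055.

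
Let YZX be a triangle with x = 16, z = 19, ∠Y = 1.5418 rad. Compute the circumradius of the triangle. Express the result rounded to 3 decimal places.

R ≈ 12.246

By the law of cosines, y² = z² + x² − 2·z·x·cos Y = 599.37, so y ≈ 24.482.
Area = ½·z·x·sin Y ≈ 151.94.
Circumradius = y/(2 sin Y) ≈ 12.246.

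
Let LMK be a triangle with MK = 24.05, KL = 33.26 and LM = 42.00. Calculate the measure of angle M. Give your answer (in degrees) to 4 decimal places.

By the law of cosines, cos M = (LM² + MK² − KL²) / (2·LM·MK) ≈ 0.61191, so ∠M ≈ 52.27°.

∠M ≈ 52.2725°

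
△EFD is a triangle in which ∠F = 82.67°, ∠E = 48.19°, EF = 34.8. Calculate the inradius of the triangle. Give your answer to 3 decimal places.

The third angle is ∠D = 180° − ∠E − ∠F = 49.14°.
Law of sines: FD = EF·sin E/sin D ≈ 34.296.
Law of sines: DE = EF·sin F/sin D ≈ 45.637.
Area = ½·EF·FD·sin F ≈ 591.88.
Semiperimeter s = (34.296+45.637+34.8)/2 = 57.366.
Inradius = area/s = 591.88/57.366 ≈ 10.317.

10.317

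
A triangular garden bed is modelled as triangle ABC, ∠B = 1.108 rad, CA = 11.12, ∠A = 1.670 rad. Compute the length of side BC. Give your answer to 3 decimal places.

The third angle is ∠C = π − ∠A − ∠B = 0.364 rad.
Law of sines: BC = CA·sin A/sin B ≈ 12.366.

12.366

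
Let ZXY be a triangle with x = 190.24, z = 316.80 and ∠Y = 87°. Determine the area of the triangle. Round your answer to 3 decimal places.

30092.718

Area = ½·z·x·sin Y ≈ 30093.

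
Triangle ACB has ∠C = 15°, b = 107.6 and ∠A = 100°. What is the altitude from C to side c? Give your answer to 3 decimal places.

105.965

The third angle is ∠B = 180° − ∠A − ∠C = 65.00°.
Law of sines: a = b·sin A/sin B ≈ 116.92.
Law of sines: c = b·sin C/sin B ≈ 30.728.
Area = ½·b·a·sin C ≈ 1628.
The altitude from C has length 2·area/c ≈ 105.97.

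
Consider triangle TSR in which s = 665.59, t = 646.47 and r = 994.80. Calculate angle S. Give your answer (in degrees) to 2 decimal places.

41.42

By the law of cosines, cos S = (r² + t² − s²) / (2·r·t) ≈ 0.74991, so ∠S ≈ 41.42°.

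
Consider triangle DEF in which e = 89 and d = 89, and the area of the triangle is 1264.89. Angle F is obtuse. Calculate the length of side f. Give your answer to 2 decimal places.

175.65

From area = ½·d·e·sin F, we get sin F = 2·area/(d·e) ≈ 0.31938.
Taking the obtuse solution, ∠F ≈ 161.37°.
Law of cosines then gives f ≈ 175.65.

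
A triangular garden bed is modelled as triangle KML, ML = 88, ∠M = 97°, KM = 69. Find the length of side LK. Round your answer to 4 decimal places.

By the law of cosines, LK² = KM² + ML² − 2·KM·ML·cos M = 13985, so LK ≈ 118.26.

118.2581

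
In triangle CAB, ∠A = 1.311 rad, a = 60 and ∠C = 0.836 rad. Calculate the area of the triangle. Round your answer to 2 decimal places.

1158.79

The third angle is ∠B = π − ∠C − ∠A = 0.995 rad.
Law of sines: c = a·sin C/sin A ≈ 46.064.
Law of sines: b = a·sin B/sin A ≈ 52.059.
Area = ½·a·c·sin B ≈ 1158.8.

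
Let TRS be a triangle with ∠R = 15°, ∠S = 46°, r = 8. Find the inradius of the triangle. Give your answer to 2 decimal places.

The third angle is ∠T = 180° − ∠R − ∠S = 119.00°.
Law of sines: t = r·sin T/sin R ≈ 27.034.
Law of sines: s = r·sin S/sin R ≈ 22.235.
Area = ½·r·t·sin S ≈ 77.787.
Semiperimeter p = (27.034+8+22.235)/2 = 28.634.
Inradius = area/p = 77.787/28.634 ≈ 2.7166.

2.72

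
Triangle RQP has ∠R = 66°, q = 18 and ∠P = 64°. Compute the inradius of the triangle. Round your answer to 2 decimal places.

The third angle is ∠Q = 180° − ∠P − ∠R = 50.00°.
Law of sines: r = q·sin R/sin Q ≈ 21.466.
Law of sines: p = q·sin P/sin Q ≈ 21.119.
Area = ½·q·r·sin P ≈ 173.64.
Semiperimeter s = (21.466+18+21.119)/2 = 30.293.
Inradius = area/s = 173.64/30.293 ≈ 5.7321.

5.73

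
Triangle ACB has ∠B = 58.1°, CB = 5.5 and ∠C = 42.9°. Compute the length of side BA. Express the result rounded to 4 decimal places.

3.8140

The third angle is ∠A = 180° − ∠C − ∠B = 79.00°.
Law of sines: BA = CB·sin C/sin A ≈ 3.814.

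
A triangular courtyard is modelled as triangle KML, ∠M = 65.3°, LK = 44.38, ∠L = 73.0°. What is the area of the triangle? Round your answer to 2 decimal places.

area ≈ 689.58

The third angle is ∠K = 180° − ∠M − ∠L = 41.70°.
Law of sines: ML = LK·sin K/sin M ≈ 32.496.
Law of sines: KM = LK·sin L/sin M ≈ 46.715.
Area = ½·LK·ML·sin L ≈ 689.58.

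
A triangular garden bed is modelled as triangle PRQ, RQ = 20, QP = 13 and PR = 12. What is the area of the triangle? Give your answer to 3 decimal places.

74.906

Semiperimeter s = (20 + 13 + 12)/2 = 22.5.
Heron's formula: area = √(22.5·2.5·9.5·10.5) ≈ 74.906.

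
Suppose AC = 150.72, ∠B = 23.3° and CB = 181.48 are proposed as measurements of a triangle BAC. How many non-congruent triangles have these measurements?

2

CB·sin B = 181.48·sin(23.3°) ≈ 71.78.
Since CB sin B < AC < CB (71.78 < 150.72 < 181.48), two triangles exist.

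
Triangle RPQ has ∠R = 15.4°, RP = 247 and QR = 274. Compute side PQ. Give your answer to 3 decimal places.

By the law of cosines, PQ² = QR² + RP² − 2·QR·RP·cos R = 5588.9, so PQ ≈ 74.759.

74.759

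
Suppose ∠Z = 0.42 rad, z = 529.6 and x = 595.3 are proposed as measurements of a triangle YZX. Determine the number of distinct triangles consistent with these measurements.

2

x·sin Z = 595.3·sin(0.42 rad) ≈ 242.7.
Since x sin Z < z < x (242.7 < 529.6 < 595.3), two triangles exist.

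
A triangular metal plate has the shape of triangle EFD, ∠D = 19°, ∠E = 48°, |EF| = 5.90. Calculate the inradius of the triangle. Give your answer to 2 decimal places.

r ≈ 2.03

The third angle is ∠F = 180° − ∠D − ∠E = 113.00°.
Law of sines: |FD| = |EF|·sin E/sin D ≈ 13.467.
Law of sines: |DE| = |EF|·sin F/sin D ≈ 16.682.
Area = ½·|EF|·|FD|·sin F ≈ 36.571.
Semiperimeter s = (13.467+16.682+5.9)/2 = 18.024.
Inradius = area/s = 36.571/18.024 ≈ 2.0289.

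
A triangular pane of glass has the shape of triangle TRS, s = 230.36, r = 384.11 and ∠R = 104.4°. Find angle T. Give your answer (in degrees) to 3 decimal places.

Law of sines: sin S = s·sin R/r ≈ 0.58088.
Since r ≥ s, only the acute value applies: ∠S ≈ 35.51°.
Then ∠T = 180° − ∠R − ∠S ≈ 40.09°.

∠T ≈ 40.087°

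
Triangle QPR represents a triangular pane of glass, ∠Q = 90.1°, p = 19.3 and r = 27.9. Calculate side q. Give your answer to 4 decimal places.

By the law of cosines, q² = p² + r² − 2·p·r·cos Q = 1152.8, so q ≈ 33.953.

33.9526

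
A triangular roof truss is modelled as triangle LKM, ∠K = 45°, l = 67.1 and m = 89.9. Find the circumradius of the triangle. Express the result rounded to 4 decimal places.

By the law of cosines, k² = m² + l² − 2·m·l·cos K = 4053.5, so k ≈ 63.667.
Area = ½·m·l·sin K ≈ 2132.7.
Circumradius = k/(2 sin K) ≈ 45.019.

R ≈ 45.0193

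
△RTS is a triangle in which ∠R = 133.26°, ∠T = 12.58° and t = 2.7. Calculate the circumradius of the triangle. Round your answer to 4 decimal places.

6.1983

The third angle is ∠S = 180° − ∠R − ∠T = 34.16°.
Law of sines: r = t·sin R/sin T ≈ 9.0278.
Law of sines: s = t·sin S/sin T ≈ 6.9607.
Circumradius = t/(2 sin T) ≈ 6.1983.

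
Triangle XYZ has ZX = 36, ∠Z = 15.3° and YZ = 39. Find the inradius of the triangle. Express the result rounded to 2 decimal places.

By the law of cosines, XY² = YZ² + ZX² − 2·YZ·ZX·cos Z = 108.52, so XY ≈ 10.417.
Area = ½·YZ·ZX·sin Z ≈ 185.24.
Semiperimeter s = (39+36+10.417)/2 = 42.709.
Inradius = area/s = 185.24/42.709 ≈ 4.3373.

r ≈ 4.34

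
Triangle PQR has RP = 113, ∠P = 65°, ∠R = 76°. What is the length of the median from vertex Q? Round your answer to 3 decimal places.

The third angle is ∠Q = 180° − ∠R − ∠P = 39.00°.
Law of sines: QR = RP·sin P/sin Q ≈ 162.74.
Law of sines: PQ = RP·sin R/sin Q ≈ 174.23.
Median from Q: ½√(2·PQ² + 2·QR² − RP²) ≈ 158.83.

m_Q ≈ 158.828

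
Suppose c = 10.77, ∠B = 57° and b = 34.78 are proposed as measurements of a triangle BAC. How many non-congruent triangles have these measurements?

c·sin B = 10.77·sin(57°) ≈ 9.032.
Since b ≥ c, exactly one triangle exists.

1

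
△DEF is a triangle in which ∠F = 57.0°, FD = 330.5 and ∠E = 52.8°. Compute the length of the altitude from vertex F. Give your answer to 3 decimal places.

310.961

The third angle is ∠D = 180° − ∠E − ∠F = 70.20°.
Law of sines: EF = FD·sin D/sin E ≈ 390.39.
Law of sines: DE = FD·sin F/sin E ≈ 347.99.
Area = ½·FD·EF·sin F ≈ 54105.
The altitude from F has length 2·area/DE ≈ 310.96.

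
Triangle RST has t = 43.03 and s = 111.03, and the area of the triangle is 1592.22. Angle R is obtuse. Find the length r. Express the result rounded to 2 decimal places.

From area = ½·s·t·sin R, we get sin R = 2·area/(s·t) ≈ 0.66653.
Taking the obtuse solution, ∠R ≈ 138.20°.
Law of cosines then gives r ≈ 145.95.

145.95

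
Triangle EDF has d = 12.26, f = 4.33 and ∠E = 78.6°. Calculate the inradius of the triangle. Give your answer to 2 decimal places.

1.81

By the law of cosines, e² = d² + f² − 2·d·f·cos E = 148.07, so e ≈ 12.168.
Area = ½·d·f·sin E ≈ 26.019.
Semiperimeter s = (12.168+12.26+4.33)/2 = 14.379.
Inradius = area/s = 26.019/14.379 ≈ 1.8095.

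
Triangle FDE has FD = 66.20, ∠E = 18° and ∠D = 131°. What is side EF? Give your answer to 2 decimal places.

161.68

The third angle is ∠F = 180° − ∠D − ∠E = 31.00°.
Law of sines: EF = FD·sin D/sin E ≈ 161.68.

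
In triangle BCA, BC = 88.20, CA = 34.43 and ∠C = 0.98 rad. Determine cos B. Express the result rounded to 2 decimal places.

By the law of cosines, AB² = BC² + CA² − 2·BC·CA·cos C = 5581.6, so AB ≈ 74.71.
Law of cosines again: cos B = (AB² + BC² − CA²)/(2·AB·BC) ≈ 0.92386, so ∠B ≈ 0.393 rad.

0.92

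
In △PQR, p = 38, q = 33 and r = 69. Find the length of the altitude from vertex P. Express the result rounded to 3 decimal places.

h_P ≈ 15.152

Semiperimeter s = (38 + 33 + 69)/2 = 70.
Heron's formula: area = √(70·32·37·1) ≈ 287.89.
The altitude from P has length 2·area/p ≈ 15.152.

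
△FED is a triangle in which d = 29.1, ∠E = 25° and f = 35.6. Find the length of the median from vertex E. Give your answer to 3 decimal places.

31.591

By the law of cosines, e² = d² + f² − 2·d·f·cos E = 236.37, so e ≈ 15.374.
Median from E: ½√(2·d² + 2·f² − e²) ≈ 31.591.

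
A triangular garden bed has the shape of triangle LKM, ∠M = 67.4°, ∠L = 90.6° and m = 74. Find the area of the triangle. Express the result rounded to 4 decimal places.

area ≈ 1110.9242

The third angle is ∠K = 180° − ∠M − ∠L = 22.00°.
Law of sines: l = m·sin L/sin M ≈ 80.151.
Law of sines: k = m·sin K/sin M ≈ 30.027.
Area = ½·m·l·sin K ≈ 1110.9.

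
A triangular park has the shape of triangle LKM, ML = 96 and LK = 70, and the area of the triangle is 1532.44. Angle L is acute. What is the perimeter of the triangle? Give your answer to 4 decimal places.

From area = ½·ML·LK·sin L, we get sin L = 2·area/(ML·LK) ≈ 0.45608.
Taking the acute solution, ∠L ≈ 27.13°.
Law of cosines then gives KM ≈ 46.425.
Perimeter = 46.425 + 96 + 70 = 212.42.

212.4246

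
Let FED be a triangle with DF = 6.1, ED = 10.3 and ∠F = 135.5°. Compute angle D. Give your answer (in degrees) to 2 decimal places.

Law of sines: sin E = DF·sin F/ED ≈ 0.41510.
Since ED ≥ DF, only the acute value applies: ∠E ≈ 24.53°.
Then ∠D = 180° − ∠F − ∠E ≈ 19.97°.

∠D ≈ 19.97°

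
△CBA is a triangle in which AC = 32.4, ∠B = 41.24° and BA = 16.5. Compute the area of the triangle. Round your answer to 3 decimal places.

233.459

Law of sines: sin C = BA·sin B/AC ≈ 0.33571.
Since AC ≥ BA, only the acute value applies: ∠C ≈ 19.62°.
Then ∠A = 180° − ∠B − ∠C ≈ 119.14°.
Law of sines gives CB = AC·sin A/sin B ≈ 42.927.
Area = ½·AC·BA·sin A ≈ 233.46.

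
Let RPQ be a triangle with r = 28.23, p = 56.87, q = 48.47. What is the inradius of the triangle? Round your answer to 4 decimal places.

Semiperimeter s = (28.23 + 56.87 + 48.47)/2 = 66.785.
Heron's formula: area = √(66.785·38.555·9.915·18.315) ≈ 683.8.
Inradius = area/s = 683.8/66.785 ≈ 10.239.

10.2388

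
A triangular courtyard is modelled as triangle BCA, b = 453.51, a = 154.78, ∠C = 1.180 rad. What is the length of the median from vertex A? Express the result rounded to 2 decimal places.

By the law of cosines, c² = a² + b² − 2·a·b·cos C = 1.7615e+05, so c ≈ 419.7.
Median from A: ½√(2·b² + 2·c² − a²) ≈ 430.03.

m_A ≈ 430.03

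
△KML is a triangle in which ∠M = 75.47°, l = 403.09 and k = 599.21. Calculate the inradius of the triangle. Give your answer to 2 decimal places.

By the law of cosines, m² = l² + k² − 2·l·k·cos M = 4.0034e+05, so m ≈ 632.72.
Area = ½·l·k·sin M ≈ 1.1691e+05.
Semiperimeter s = (599.21+632.72+403.09)/2 = 817.51.
Inradius = area/s = 1.1691e+05/817.51 ≈ 143.

r ≈ 143.00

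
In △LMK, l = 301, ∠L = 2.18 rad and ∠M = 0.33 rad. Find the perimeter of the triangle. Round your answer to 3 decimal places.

perimeter ≈ 636.636

The third angle is ∠K = π − ∠L − ∠M = 0.632 rad.
Law of sines: m = l·sin M/sin L ≈ 118.93.
Law of sines: k = l·sin K/sin L ≈ 216.7.
Semiperimeter s = (301+118.93+216.7)/2 = 318.32.
Perimeter = 301 + 118.93 + 216.7 = 636.64.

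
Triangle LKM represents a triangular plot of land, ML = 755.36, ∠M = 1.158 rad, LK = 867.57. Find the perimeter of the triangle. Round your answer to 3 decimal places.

Law of sines: sin K = ML·sin M/LK ≈ 0.79753.
Since LK ≥ ML, only the acute value applies: ∠K ≈ 0.923 rad.
Then ∠L = π − ∠M − ∠K ≈ 1.060 rad.
Law of sines gives KM = LK·sin L/sin M ≈ 826.42.
Semiperimeter s = (826.42+755.36+867.57)/2 = 1224.7.
Perimeter = 826.42 + 755.36 + 867.57 = 2449.3.

perimeter ≈ 2449.348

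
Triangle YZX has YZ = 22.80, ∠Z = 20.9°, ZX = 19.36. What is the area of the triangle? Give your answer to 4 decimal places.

area ≈ 78.7335

Area = ½·YZ·ZX·sin Z ≈ 78.734.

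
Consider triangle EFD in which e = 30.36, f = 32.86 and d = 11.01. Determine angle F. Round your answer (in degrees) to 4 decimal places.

By the law of cosines, cos F = (d² + e² − f²) / (2·d·e) ≈ -0.05509, so ∠F ≈ 93.16°.

∠F ≈ 93.1581°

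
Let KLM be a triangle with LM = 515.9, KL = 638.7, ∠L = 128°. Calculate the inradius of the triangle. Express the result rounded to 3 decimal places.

By the law of cosines, MK² = KL² + LM² − 2·KL·LM·cos L = 1.0798e+06, so MK ≈ 1039.1.
Area = ½·KL·LM·sin L ≈ 1.2983e+05.
Semiperimeter s = (515.9+1039.1+638.7)/2 = 1096.9.
Inradius = area/s = 1.2983e+05/1096.9 ≈ 118.36.

r ≈ 118.361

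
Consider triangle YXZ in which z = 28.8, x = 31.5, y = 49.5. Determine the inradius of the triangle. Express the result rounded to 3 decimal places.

Semiperimeter s = (49.5 + 31.5 + 28.8)/2 = 54.9.
Heron's formula: area = √(54.9·5.4·23.4·26.1) ≈ 425.51.
Inradius = area/s = 425.51/54.9 ≈ 7.7507.

7.751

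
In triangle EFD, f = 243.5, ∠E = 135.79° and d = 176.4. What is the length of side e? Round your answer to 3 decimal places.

By the law of cosines, e² = f² + d² − 2·f·d·cos E = 1.5199e+05, so e ≈ 389.85.

389.854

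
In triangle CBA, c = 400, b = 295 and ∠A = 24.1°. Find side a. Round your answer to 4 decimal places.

177.7530

By the law of cosines, a² = c² + b² − 2·c·b·cos A = 31596, so a ≈ 177.75.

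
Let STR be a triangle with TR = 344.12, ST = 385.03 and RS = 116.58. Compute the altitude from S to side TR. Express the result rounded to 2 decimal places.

h_S ≈ 114.17

Semiperimeter s = (344.12 + 116.58 + 385.03)/2 = 422.87.
Heron's formula: area = √(422.87·78.745·306.29·37.835) ≈ 19644.
The altitude from S has length 2·area/TR ≈ 114.17.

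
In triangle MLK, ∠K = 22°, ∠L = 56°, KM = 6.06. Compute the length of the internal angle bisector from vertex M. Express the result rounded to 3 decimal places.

The third angle is ∠M = 180° − ∠L − ∠K = 102.00°.
Law of sines: LK = KM·sin M/sin L ≈ 7.1499.
Law of sines: ML = KM·sin K/sin L ≈ 2.7383.
The bisector from M has length 2·KM·ML·cos(∠M/2)/(KM+ML) ≈ 2.3738.

2.374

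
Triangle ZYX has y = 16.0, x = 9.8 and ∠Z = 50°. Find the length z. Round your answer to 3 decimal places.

By the law of cosines, z² = y² + x² − 2·y·x·cos Z = 150.46, so z ≈ 12.266.

12.266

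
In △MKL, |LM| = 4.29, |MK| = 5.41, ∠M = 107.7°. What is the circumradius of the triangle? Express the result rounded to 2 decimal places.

By the law of cosines, |KL|² = |LM|² + |MK|² − 2·|LM|·|MK|·cos M = 61.785, so |KL| ≈ 7.8603.
Area = ½·|LM|·|MK|·sin M ≈ 11.055.
Circumradius = |KL|/(2 sin M) ≈ 4.1255.

R ≈ 4.13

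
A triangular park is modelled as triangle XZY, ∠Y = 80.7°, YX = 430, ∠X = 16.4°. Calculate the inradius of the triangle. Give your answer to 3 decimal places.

52.978

The third angle is ∠Z = 180° − ∠Y − ∠X = 82.90°.
Law of sines: ZY = YX·sin X/sin Z ≈ 122.34.
Law of sines: XZ = YX·sin Y/sin Z ≈ 427.63.
Area = ½·YX·ZY·sin Y ≈ 25958.
Semiperimeter s = (122.34+430+427.63)/2 = 489.99.
Inradius = area/s = 25958/489.99 ≈ 52.978.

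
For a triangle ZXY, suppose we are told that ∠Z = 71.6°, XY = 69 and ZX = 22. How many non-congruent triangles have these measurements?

1

ZX·sin Z = 22·sin(71.6°) ≈ 20.88.
Since XY ≥ ZX, exactly one triangle exists.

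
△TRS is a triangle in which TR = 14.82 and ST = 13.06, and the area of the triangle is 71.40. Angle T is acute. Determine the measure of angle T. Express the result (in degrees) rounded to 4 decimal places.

∠T ≈ 47.5441°

From area = ½·ST·TR·sin T, we get sin T = 2·area/(ST·TR) ≈ 0.73780.
Taking the acute solution, ∠T ≈ 47.54°.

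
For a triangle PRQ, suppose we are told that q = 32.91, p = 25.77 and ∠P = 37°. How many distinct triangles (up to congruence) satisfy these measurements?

q·sin P = 32.91·sin(37°) ≈ 19.81.
Since q sin P < p < q (19.81 < 25.77 < 32.91), two triangles exist.

2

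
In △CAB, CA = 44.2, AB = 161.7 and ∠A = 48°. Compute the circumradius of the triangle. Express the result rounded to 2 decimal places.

91.60

By the law of cosines, BC² = CA² + AB² − 2·CA·AB·cos A = 18536, so BC ≈ 136.15.
Area = ½·CA·AB·sin A ≈ 2655.7.
Circumradius = BC/(2 sin A) ≈ 91.601.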